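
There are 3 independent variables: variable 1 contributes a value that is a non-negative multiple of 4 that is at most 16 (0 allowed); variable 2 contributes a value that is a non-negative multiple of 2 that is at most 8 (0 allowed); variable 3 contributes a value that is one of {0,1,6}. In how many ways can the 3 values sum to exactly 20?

The generating function for the choices is (1 + x^4 + x^8 + x^12 + x^16)·(1 + x^2 + x^4 + x^6 + x^8)·(1 + x + x^6); the count is [x^20].
(1 + x^4 + x^8 + x^12 + x^16) has coefficients 1,0,0,0,1,0,0,0,1,0,0,0,1,0,0,0,1 for degrees 0…16.
(1 + x^2 + x^4 + x^6 + x^8) has coefficients 1,0,1,0,1,0,1,0,1,0,0,0,0,0,0,0,0,0,0,0,0 for degrees 0…20.
Finally multiplying by (1 + x + x^6), the product of all factors after the first has coefficients 1,1,1,1,1,1,2,1,2,1,1,0,1,0,1,0,0,0,0,0,0 for degrees 0…20.
[x^20] = 1·0 + 1·0 + 1·1 + 1·2 + 1·1 = 4.

4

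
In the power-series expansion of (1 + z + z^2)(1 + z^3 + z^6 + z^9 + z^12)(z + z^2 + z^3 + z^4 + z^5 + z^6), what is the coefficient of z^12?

(1 + z + z^2) has coefficients 1,1,1 for degrees 0…2.
(1 + z^3 + z^6 + z^9 + z^12) has coefficients 1,0,0,1,0,0,1,0,0,1,0,0,1 for degrees 0…12.
Finally multiplying by (z + z^2 + z^3 + z^4 + z^5 + z^6), the product of all factors after the first has coefficients 0,1,1,1,2,2,2,2,2,2,2,2,2 for degrees 0…12.
[z^12] = 1·2 + 1·2 + 1·2 = 6.

6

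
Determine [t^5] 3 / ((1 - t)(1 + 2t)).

-63

Partial fractions give a closed form: a_n = (1)·1^n + (2)·(-2)^n.
At n = 5: a_5 = -63.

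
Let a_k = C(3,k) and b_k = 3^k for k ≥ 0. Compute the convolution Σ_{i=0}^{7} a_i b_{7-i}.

5184

This is [x^7] in the product of the two ordinary generating functions.
Σ = 1·2187 + 3·729 + 3·243 + 1·81 + 0·27 + 0·9 + 0·3 + 0·1 = 5184.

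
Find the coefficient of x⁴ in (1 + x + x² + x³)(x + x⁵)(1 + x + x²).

3

(1 + x + x² + x³) has coefficients 1,1,1,1 for degrees 0…3.
(x + x⁵) has coefficients 0,1,0,0,0 for degrees 0…4.
Finally multiplying by (1 + x + x²), the product of all factors after the first has coefficients 0,1,1,1,0 for degrees 0…4.
[x⁴] = 1·0 + 1·1 + 1·1 + 1·1 = 3.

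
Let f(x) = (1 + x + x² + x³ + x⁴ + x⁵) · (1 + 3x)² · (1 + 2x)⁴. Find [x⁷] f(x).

(1 + x + x² + x³ + x⁴ + x⁵) has coefficients 1,1,1,1,1,1 for degrees 0…5.
(1 + 3x)² has coefficients 1,6,9,0,0,0,0,0 for degrees 0…7.
Finally multiplying by (1 + 2x)⁴, the product of all factors after the first has coefficients 1,14,81,248,424,384,144,0 for degrees 0…7.
[x⁷] = 1·0 + 1·144 + 1·384 + 1·424 + 1·248 + 1·81 = 1281.

1281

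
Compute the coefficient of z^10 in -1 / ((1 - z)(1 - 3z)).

Partial fractions give a closed form: a_n = (1/2)·1^n + (-3/2)·3^n.
At n = 10: a_10 = -88573.

-88573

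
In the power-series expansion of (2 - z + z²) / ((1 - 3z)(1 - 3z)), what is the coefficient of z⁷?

The denominator gives the recurrence a_n = 6a_(n−1) − 9a_(n−2) for n ≥ 3; the numerator fixes a_0 = 2, a_1 = 11, a_2 = 49.
Iterating: 2, 11, 49, 195, 729, 2619, 9153, 31347, so a_7 = 31347.

31347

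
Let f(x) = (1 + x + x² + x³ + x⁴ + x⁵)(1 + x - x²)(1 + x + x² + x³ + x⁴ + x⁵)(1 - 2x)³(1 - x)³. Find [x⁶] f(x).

-10

(1 + x + x² + x³ + x⁴ + x⁵) has coefficients 1,1,1,1,1,1 for degrees 0…5.
(1 + x - x²) has coefficients 1,1,-1,0,0,0,0 for degrees 0…6.
Multiplying by (1 + x + x² + x³ + x⁴ + x⁵) gives running coefficients 1,2,1,1,1,1,0 for degrees 0…6.
Multiplying by (1 - 2x)³ gives running coefficients 1,-4,1,11,-9,-1,-2 for degrees 0…6.
Finally multiplying by (1 - x)³, the product of all factors after the first has coefficients 1,-7,16,-5,-35,58,-37 for degrees 0…6.
[x⁶] = 1·(-37) + 1·58 + 1·(-35) + 1·(-5) + 1·16 + 1·(-7) = -10.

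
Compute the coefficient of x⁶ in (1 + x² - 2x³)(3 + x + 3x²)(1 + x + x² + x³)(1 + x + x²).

-11

(1 + x² - 2x³) has coefficients 1,0,1,-2 for degrees 0…3.
(3 + x + 3x²) has coefficients 3,1,3,0,0,0,0 for degrees 0…6.
Multiplying by (1 + x + x² + x³) gives running coefficients 3,4,7,7,4,3,0 for degrees 0…6.
Finally multiplying by (1 + x + x²), the product of all factors after the first has coefficients 3,7,14,18,18,14,7 for degrees 0…6.
[x⁶] = 1·7 + 1·18 − 2·18 = -11.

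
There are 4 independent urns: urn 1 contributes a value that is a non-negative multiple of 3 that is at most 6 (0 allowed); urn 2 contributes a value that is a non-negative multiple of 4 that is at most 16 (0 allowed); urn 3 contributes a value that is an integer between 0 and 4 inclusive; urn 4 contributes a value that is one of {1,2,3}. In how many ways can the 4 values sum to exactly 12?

11

The generating function for the choices is (1 + x^3 + x^6)·(1 + x^4 + x^8 + x^12 + x^16)·(1 + x + x^2 + x^3 + x^4)·(x + x^2 + x^3); the count is [x^12].
(1 + x^3 + x^6) has coefficients 1,0,0,1,0,0,1 for degrees 0…6.
(1 + x^4 + x^8 + x^12 + x^16) has coefficients 1,0,0,0,1,0,0,0,1,0,0,0,1 for degrees 0…12.
Multiplying by (1 + x + x^2 + x^3 + x^4) gives running coefficients 1,1,1,1,2,1,1,1,2,1,1,1,2 for degrees 0…12.
Finally multiplying by (x + x^2 + x^3), the product of all factors after the first has coefficients 0,1,2,3,3,4,4,4,3,4,4,4,3 for degrees 0…12.
[x^12] = 1·3 + 1·4 + 1·4 = 11.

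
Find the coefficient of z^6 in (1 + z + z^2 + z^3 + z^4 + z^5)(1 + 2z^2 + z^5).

3

(1 + z + z^2 + z^3 + z^4 + z^5) has coefficients 1,1,1,1,1,1 for degrees 0…5.
(1 + 2z^2 + z^5) has coefficients 1,0,2,0,0,1,0 for degrees 0…6.
[z^6] = 1·0 + 1·1 + 1·0 + 1·0 + 1·2 + 1·0 = 3.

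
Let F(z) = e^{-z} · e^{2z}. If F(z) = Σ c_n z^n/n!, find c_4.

1

The EGF product rule gives c_4 = Σ_{k_1+k_2=4} C(4; k_1,k_2) · ∏ g_i(k_i), where e^{-z} gives (-1)^k; e^{2z} gives (2)^k.
g_1(k) for k = 0…4: 1, -1, 1, -1, 1.
g_2(k) for k = 0…4: 1, 2, 4, 8, 16.
c_4 = Σ_k C(4,k)·g_1(k)·g_2(4−k) = 1·1·16 + 4·(-1)·8 + 6·1·4 + 4·(-1)·2 + 1·1·1 = 16 − 32 + 24 − 8 + 1 = 1.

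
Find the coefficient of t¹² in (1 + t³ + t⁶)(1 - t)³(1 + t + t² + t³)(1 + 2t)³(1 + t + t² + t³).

-15

(1 + t³ + t⁶) has coefficients 1,0,0,1,0,0,1 for degrees 0…6.
(1 - t)³ has coefficients 1,-3,3,-1,0,0,0,0,0,0,0,0,0 for degrees 0…12.
Multiplying by (1 + t + t² + t³) gives running coefficients 1,-2,1,0,-1,2,-1,0,0,0,0,0,0 for degrees 0…12.
Multiplying by (1 + 2t)³ gives running coefficients 1,4,1,-10,-5,4,-1,10,4,-8,0,0,0 for degrees 0…12.
Finally multiplying by (1 + t + t² + t³), the product of all factors after the first has coefficients 1,5,6,-4,-10,-10,-12,8,17,5,6,-4,-8 for degrees 0…12.
[t¹²] = 1·(-8) + 1·5 + 1·(-12) = -15.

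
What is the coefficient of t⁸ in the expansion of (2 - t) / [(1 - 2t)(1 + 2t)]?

512

Partial fractions give a closed form: a_n = (3/4)·2^n + (5/4)·(-2)^n.
At n = 8: a_8 = 512.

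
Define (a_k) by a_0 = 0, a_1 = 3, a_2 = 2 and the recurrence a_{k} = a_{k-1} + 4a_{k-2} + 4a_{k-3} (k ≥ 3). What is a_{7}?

The ordinary generating function has denominator 1 - z - 4z^2 - 4z^3.
Iterating the recurrence: a_0,…,a_{7} = 0, 3, 2, 14, 34, 98, 290, 818.

818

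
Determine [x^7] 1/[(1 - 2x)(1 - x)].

The denominator gives the recurrence a_n = 3a_(n−1) − 2a_(n−2) for n ≥ 2; the numerator fixes a_0 = 1, a_1 = 3.
Iterating: 1, 3, 7, 15, 31, 63, 127, 255, so a_7 = 255.

255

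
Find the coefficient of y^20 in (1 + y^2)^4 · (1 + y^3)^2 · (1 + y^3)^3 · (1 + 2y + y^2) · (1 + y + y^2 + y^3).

290

(1 + y^2)^4 has coefficients 1,0,4,0,6,0,4,0,1 for degrees 0…8.
(1 + y^3)^2 has coefficients 1,0,0,2,0,0,1,0,0,0,0,0,0,0,0,0,0,0,0,0,0 for degrees 0…20.
Multiplying by (1 + y^3)^3 gives running coefficients 1,0,0,5,0,0,10,0,0,10,0,0,5,0,0,1,0,0,0,0,0 for degrees 0…20.
Multiplying by (1 + 2y + y^2) gives running coefficients 1,2,1,5,10,5,10,20,10,10,20,10,5,10,5,1,2,1,0,0,0 for degrees 0…20.
Finally multiplying by (1 + y + y^2 + y^3), the product of all factors after the first has coefficients 1,3,4,9,18,21,30,45,45,50,60,50,45,45,30,21,18,9,4,3,1 for degrees 0…20.
[y^20] = 1·1 + 4·4 + 6·18 + 4·30 + 1·45 = 290.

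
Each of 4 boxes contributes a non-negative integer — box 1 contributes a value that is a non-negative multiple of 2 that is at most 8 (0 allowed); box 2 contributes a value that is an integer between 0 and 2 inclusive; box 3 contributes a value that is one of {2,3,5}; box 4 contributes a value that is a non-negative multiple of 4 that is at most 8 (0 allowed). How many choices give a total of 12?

10

The generating function for the choices is (1 + q^2 + q^4 + q^6 + q^8)·(1 + q + q^2)·(q^2 + q^3 + q^5)·(1 + q^4 + q^8); the count is [q^12].
(1 + q^2 + q^4 + q^6 + q^8) has coefficients 1,0,1,0,1,0,1,0,1 for degrees 0…8.
(1 + q + q^2) has coefficients 1,1,1,0,0,0,0,0,0,0,0,0,0 for degrees 0…12.
Multiplying by (q^2 + q^3 + q^5) gives running coefficients 0,0,1,2,2,2,1,1,0,0,0,0,0 for degrees 0…12.
Finally multiplying by (1 + q^4 + q^8), the product of all factors after the first has coefficients 0,0,1,2,2,2,2,3,2,2,2,3,2 for degrees 0…12.
[q^12] = 1·2 + 1·2 + 1·2 + 1·2 + 1·2 = 10.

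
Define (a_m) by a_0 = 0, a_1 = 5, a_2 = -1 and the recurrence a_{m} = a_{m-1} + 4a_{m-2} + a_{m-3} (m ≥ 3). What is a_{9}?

4035

The ordinary generating function has denominator 1 - q - 4q^2 - q^3.
Iterating the recurrence: a_0,…,a_{9} = 0, 5, -1, 19, 20, 95, 194, 594, 1465, 4035.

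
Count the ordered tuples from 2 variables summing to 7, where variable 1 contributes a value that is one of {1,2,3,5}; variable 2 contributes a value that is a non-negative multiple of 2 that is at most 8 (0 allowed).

3

The generating function for the choices is (z + z² + z³ + z⁵)·(1 + z² + z⁴ + z⁶ + z⁸); the count is [z⁷].
(z + z² + z³ + z⁵) has coefficients 0,1,1,1,0,1 for degrees 0…5.
(1 + z² + z⁴ + z⁶ + z⁸) has coefficients 1,0,1,0,1,0,1,0 for degrees 0…7.
[z⁷] = 1·1 + 1·0 + 1·1 + 1·1 = 3.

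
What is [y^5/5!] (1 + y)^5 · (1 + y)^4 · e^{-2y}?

The EGF product rule gives c_5 = Σ_{k_1+k_2+k_3=5} C(5; k_1,k_2,k_3) · ∏ g_i(k_i), where (1+y)^5 gives the falling factorial (5)_k; (1+y)^4 gives the falling factorial (4)_k; e^{-2y} gives (-2)^k.
g_1(k) for k = 0…5: 1, 5, 20, 60, 120, 120.
g_2(k) for k = 0…5: 1, 4, 12, 24, 24, 0.
g_3(k) for k = 0…5: 1, -2, 4, -8, 16, -32.
First combine the last two factors: h(k) = Σ_j C(k,j)·g_2(j)·g_3(k−j) for k = 0…5: 1, 2, 0, -8, 8, 48.
c_5 = Σ_k C(5,k)·g_1(k)·h(5−k) = 1·1·48 + 5·5·8 + 10·20·(-8) + 5·120·2 + 1·120·1 = 48 + 200 − 1600 + 1200 + 120 = -32.

-32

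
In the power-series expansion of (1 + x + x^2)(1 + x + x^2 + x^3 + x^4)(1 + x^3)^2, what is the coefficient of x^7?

8

(1 + x + x^2) has coefficients 1,1,1 for degrees 0…2.
(1 + x + x^2 + x^3 + x^4) has coefficients 1,1,1,1,1,0,0,0 for degrees 0…7.
Finally multiplying by (1 + x^3)^2, the product of all factors after the first has coefficients 1,1,1,3,3,2,3,3 for degrees 0…7.
[x^7] = 1·3 + 1·3 + 1·2 = 8.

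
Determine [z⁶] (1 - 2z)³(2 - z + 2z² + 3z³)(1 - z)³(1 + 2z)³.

421

(1 - 2z)³ has coefficients 1,-6,12,-8 for degrees 0…3.
(2 - z + 2z² + 3z³) has coefficients 2,-1,2,3,0,0,0 for degrees 0…6.
Multiplying by (1 - z)³ gives running coefficients 2,-7,11,-8,-2,7,-3 for degrees 0…6.
Finally multiplying by (1 + 2z)³, the product of all factors after the first has coefficients 2,5,-7,-10,26,-13,-49 for degrees 0…6.
[z⁶] = 1·(-49) − 6·(-13) + 12·26 − 8·(-10) = 421.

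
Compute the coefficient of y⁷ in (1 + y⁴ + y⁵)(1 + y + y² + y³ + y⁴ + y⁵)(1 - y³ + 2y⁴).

2

(1 + y⁴ + y⁵) has coefficients 1,0,0,0,1,1 for degrees 0…5.
(1 + y + y² + y³ + y⁴ + y⁵) has coefficients 1,1,1,1,1,1,0,0 for degrees 0…7.
Finally multiplying by (1 - y³ + 2y⁴), the product of all factors after the first has coefficients 1,1,1,0,2,2,1,1 for degrees 0…7.
[y⁷] = 1·1 + 1·0 + 1·1 = 2.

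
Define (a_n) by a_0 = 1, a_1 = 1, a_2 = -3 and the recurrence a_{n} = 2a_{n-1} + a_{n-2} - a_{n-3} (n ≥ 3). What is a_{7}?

The ordinary generating function has denominator 1 - 2t - t^2 + t^3.
Iterating the recurrence: a_0,…,a_{7} = 1, 1, -3, -6, -16, -35, -80, -179.

-179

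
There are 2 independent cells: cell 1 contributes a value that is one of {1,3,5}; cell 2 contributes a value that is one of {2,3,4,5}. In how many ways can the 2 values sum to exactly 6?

2

The generating function for the choices is (x + x^3 + x^5)·(x^2 + x^3 + x^4 + x^5); the count is [x^6].
(x + x^3 + x^5) has coefficients 0,1,0,1,0,1 for degrees 0…5.
(x^2 + x^3 + x^4 + x^5) has coefficients 0,0,1,1,1,1,0 for degrees 0…6.
[x^6] = 1·1 + 1·1 + 1·0 = 2.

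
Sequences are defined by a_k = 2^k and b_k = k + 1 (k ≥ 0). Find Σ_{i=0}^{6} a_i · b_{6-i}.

247

This is [x^6] in the product of the two ordinary generating functions.
Σ = 1·7 + 2·6 + 4·5 + 8·4 + 16·3 + 32·2 + 64·1 = 247.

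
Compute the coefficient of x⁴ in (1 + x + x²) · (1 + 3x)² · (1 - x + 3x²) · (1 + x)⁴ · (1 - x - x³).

101

(1 + x + x²) has coefficients 1,1,1 for degrees 0…2.
(1 + 3x)² has coefficients 1,6,9,0,0 for degrees 0…4.
Multiplying by (1 - x + 3x²) gives running coefficients 1,5,6,9,27 for degrees 0…4.
Multiplying by (1 + x)⁴ gives running coefficients 1,9,32,67,120 for degrees 0…4.
Finally multiplying by (1 - x - x³), the product of all factors after the first has coefficients 1,8,23,34,44 for degrees 0…4.
[x⁴] = 1·44 + 1·34 + 1·23 = 101.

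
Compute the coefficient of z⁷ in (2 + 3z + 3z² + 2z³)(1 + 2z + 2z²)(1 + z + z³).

(2 + 3z + 3z² + 2z³) has coefficients 2,3,3,2 for degrees 0…3.
(1 + 2z + 2z²) has coefficients 1,2,2,0,0,0,0,0 for degrees 0…7.
Finally multiplying by (1 + z + z³), the product of all factors after the first has coefficients 1,3,4,3,2,2,0,0 for degrees 0…7.
[z⁷] = 2·0 + 3·0 + 3·2 + 2·2 = 10.

10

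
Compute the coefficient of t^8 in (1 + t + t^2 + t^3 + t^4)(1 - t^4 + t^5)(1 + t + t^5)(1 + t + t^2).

(1 + t + t^2 + t^3 + t^4) has coefficients 1,1,1,1,1 for degrees 0…4.
(1 - t^4 + t^5) has coefficients 1,0,0,0,-1,1,0,0,0 for degrees 0…8.
Multiplying by (1 + t + t^5) gives running coefficients 1,1,0,0,-1,1,1,0,0 for degrees 0…8.
Finally multiplying by (1 + t + t^2), the product of all factors after the first has coefficients 1,2,2,1,-1,0,1,2,1 for degrees 0…8.
[t^8] = 1·1 + 1·2 + 1·1 + 1·0 + 1·(-1) = 3.

3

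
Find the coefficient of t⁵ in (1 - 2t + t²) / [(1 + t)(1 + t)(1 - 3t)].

55

The denominator gives the recurrence a_n = a_(n−1) + 5a_(n−2) + 3a_(n−3) for n ≥ 3; the numerator fixes a_0 = 1, a_1 = -1, a_2 = 5.
Iterating: 1, -1, 5, 3, 25, 55, so a_5 = 55.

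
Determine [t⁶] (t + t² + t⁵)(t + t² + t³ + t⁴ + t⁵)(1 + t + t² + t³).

(t + t² + t⁵) has coefficients 0,1,1,0,0,1 for degrees 0…5.
(t + t² + t³ + t⁴ + t⁵) has coefficients 0,1,1,1,1,1,0 for degrees 0…6.
Finally multiplying by (1 + t + t² + t³), the product of all factors after the first has coefficients 0,1,2,3,4,4,3 for degrees 0…6.
[t⁶] = 1·4 + 1·4 + 1·1 = 9.

9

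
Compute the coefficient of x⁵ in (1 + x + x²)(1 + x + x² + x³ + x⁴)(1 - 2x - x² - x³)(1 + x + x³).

(1 + x + x²) has coefficients 1,1,1 for degrees 0…2.
(1 + x + x² + x³ + x⁴) has coefficients 1,1,1,1,1,0 for degrees 0…5.
Multiplying by (1 - 2x - x² - x³) gives running coefficients 1,-1,-2,-3,-3,-4 for degrees 0…5.
Finally multiplying by (1 + x + x³), the product of all factors after the first has coefficients 1,0,-3,-4,-7,-9 for degrees 0…5.
[x⁵] = 1·(-9) + 1·(-7) + 1·(-4) = -20.

-20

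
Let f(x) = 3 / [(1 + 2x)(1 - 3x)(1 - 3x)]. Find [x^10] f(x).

1212177

The denominator gives the recurrence a_n = 4a_(n−1) + 3a_(n−2) − 18a_(n−3) for n ≥ 3; the numerator fixes a_0 = 3, a_1 = 12, a_2 = 57.
Iterating: 3, 12, 57, 210, 795, 2784, 9741, 33006, 111135, 368220, 1212177, so a_10 = 1212177.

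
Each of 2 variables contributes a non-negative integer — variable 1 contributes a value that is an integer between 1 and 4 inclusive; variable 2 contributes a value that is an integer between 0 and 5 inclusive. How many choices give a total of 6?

The generating function for the choices is (y + y^2 + y^3 + y^4)·(1 + y + y^2 + y^3 + y^4 + y^5); the count is [y^6].
(y + y^2 + y^3 + y^4) has coefficients 0,1,1,1,1 for degrees 0…4.
(1 + y + y^2 + y^3 + y^4 + y^5) has coefficients 1,1,1,1,1,1,0 for degrees 0…6.
[y^6] = 1·1 + 1·1 + 1·1 + 1·1 = 4.

4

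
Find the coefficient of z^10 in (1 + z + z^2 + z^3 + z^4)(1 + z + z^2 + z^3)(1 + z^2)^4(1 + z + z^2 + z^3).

161

(1 + z + z^2 + z^3 + z^4) has coefficients 1,1,1,1,1 for degrees 0…4.
(1 + z + z^2 + z^3) has coefficients 1,1,1,1,0,0,0,0,0,0,0 for degrees 0…10.
Multiplying by (1 + z^2)^4 gives running coefficients 1,1,5,5,10,10,10,10,5,5,1 for degrees 0…10.
Finally multiplying by (1 + z + z^2 + z^3), the product of all factors after the first has coefficients 1,2,7,12,21,30,35,40,35,30,21 for degrees 0…10.
[z^10] = 1·21 + 1·30 + 1·35 + 1·40 + 1·35 = 161.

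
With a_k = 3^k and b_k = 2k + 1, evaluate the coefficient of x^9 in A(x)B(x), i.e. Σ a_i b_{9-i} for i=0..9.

59038

This is [x^9] in the product of the two ordinary generating functions.
Σ = 1·19 + 3·17 + 9·15 + 27·13 + 81·11 + 243·9 + 729·7 + 2187·5 + 6561·3 + 19683·1 = 59038.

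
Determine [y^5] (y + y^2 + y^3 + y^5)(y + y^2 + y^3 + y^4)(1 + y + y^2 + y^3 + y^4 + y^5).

9

(y + y^2 + y^3 + y^5) has coefficients 0,1,1,1,0,1 for degrees 0…5.
(y + y^2 + y^3 + y^4) has coefficients 0,1,1,1,1,0 for degrees 0…5.
Finally multiplying by (1 + y + y^2 + y^3 + y^4 + y^5), the product of all factors after the first has coefficients 0,1,2,3,4,4 for degrees 0…5.
[y^5] = 1·4 + 1·3 + 1·2 + 1·0 = 9.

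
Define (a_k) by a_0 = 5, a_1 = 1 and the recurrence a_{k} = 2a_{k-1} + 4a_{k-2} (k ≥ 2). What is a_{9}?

The ordinary generating function has denominator 1 - 2z - 4z^2.
Iterating the recurrence: a_0,…,a_{9} = 5, 1, 22, 48, 184, 560, 1856, 5952, 19328, 62464.

62464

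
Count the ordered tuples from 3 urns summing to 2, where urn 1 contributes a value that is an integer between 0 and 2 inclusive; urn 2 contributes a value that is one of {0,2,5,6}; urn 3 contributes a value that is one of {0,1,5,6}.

The generating function for the choices is (1 + x + x²)·(1 + x² + x⁵ + x⁶)·(1 + x + x⁵ + x⁶); the count is [x²].
(1 + x + x²) has coefficients 1,1,1 for degrees 0…2.
(1 + x² + x⁵ + x⁶) has coefficients 1,0,1 for degrees 0…2.
Finally multiplying by (1 + x + x⁵ + x⁶), the product of all factors after the first has coefficients 1,1,1 for degrees 0…2.
[x²] = 1·1 + 1·1 + 1·1 = 3.

3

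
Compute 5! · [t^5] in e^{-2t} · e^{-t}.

The EGF product rule gives c_5 = Σ_{k_1+k_2=5} C(5; k_1,k_2) · ∏ g_i(k_i), where e^{-2t} gives (-2)^k; e^{-t} gives (-1)^k.
g_1(k) for k = 0…5: 1, -2, 4, -8, 16, -32.
g_2(k) for k = 0…5: 1, -1, 1, -1, 1, -1.
c_5 = Σ_k C(5,k)·g_1(k)·g_2(5−k) = 1·1·(-1) + 5·(-2)·1 + 10·4·(-1) + 10·(-8)·1 + 5·16·(-1) + 1·(-32)·1 = −1 − 10 − 40 − 80 − 80 − 32 = -243.

-243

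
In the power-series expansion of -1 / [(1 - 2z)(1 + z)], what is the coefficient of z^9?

Partial fractions give a closed form: a_n = (-2/3)·2^n + (-1/3)·(-1)^n.
At n = 9: a_9 = -341.

-341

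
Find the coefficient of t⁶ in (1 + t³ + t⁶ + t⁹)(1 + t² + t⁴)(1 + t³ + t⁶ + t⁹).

(1 + t³ + t⁶ + t⁹) has coefficients 1,0,0,1,0,0,1 for degrees 0…6.
(1 + t² + t⁴) has coefficients 1,0,1,0,1,0,0 for degrees 0…6.
Finally multiplying by (1 + t³ + t⁶ + t⁹), the product of all factors after the first has coefficients 1,0,1,1,1,1,1 for degrees 0…6.
[t⁶] = 1·1 + 1·1 + 1·1 = 3.

3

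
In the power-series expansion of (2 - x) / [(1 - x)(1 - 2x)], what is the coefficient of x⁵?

Partial fractions give a closed form: a_n = (-1)·1^n + (3)·2^n.
At n = 5: a_5 = 95.

95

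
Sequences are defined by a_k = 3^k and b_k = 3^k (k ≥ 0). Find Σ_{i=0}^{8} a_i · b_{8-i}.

59049

The convolution is the x^8 coefficient of A(x)B(x).
Σ = 1·6561 + 3·2187 + 9·729 + 27·243 + 81·81 + 243·27 + 729·9 + 2187·3 + 6561·1 = 59049.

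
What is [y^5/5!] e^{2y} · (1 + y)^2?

The EGF product rule gives c_5 = Σ_{k_1+k_2=5} C(5; k_1,k_2) · ∏ g_i(k_i), where e^{2y} gives (2)^k; (1+y)^2 gives the falling factorial (2)_k.
g_1(k) for k = 0…5: 1, 2, 4, 8, 16, 32.
g_2(k) for k = 0…5: 1, 2, 2, 0, 0, 0.
c_5 = Σ_k C(5,k)·g_1(k)·g_2(5−k) = 10·8·2 + 5·16·2 + 1·32·1 = 160 + 160 + 32 = 352.

352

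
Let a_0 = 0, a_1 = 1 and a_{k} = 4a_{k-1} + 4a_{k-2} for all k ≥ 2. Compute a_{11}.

The ordinary generating function has denominator 1 - 4t - 4t^2.
Iterating the recurrence: a_0,…,a_{11} = 0, 1, 4, 20, 96, 464, 2240, 10816, 52224, 252160, 1217536, 5878784.

5878784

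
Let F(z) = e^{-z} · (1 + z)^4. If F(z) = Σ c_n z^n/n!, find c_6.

37

The EGF product rule gives c_6 = Σ_{k_1+k_2=6} C(6; k_1,k_2) · ∏ g_i(k_i), where e^{-z} gives (-1)^k; (1+z)^4 gives the falling factorial (4)_k.
g_1(k) for k = 0…6: 1, -1, 1, -1, 1, -1, 1.
g_2(k) for k = 0…6: 1, 4, 12, 24, 24, 0, 0.
c_6 = Σ_k C(6,k)·g_1(k)·g_2(6−k) = 15·1·24 + 20·(-1)·24 + 15·1·12 + 6·(-1)·4 + 1·1·1 = 360 − 480 + 180 − 24 + 1 = 37.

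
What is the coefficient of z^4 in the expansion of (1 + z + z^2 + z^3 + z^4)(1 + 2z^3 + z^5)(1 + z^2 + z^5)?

(1 + z + z^2 + z^3 + z^4) has coefficients 1,1,1,1,1 for degrees 0…4.
(1 + 2z^3 + z^5) has coefficients 1,0,0,2,0 for degrees 0…4.
Finally multiplying by (1 + z^2 + z^5), the product of all factors after the first has coefficients 1,0,1,2,0 for degrees 0…4.
[z^4] = 1·0 + 1·2 + 1·1 + 1·0 + 1·1 = 4.

4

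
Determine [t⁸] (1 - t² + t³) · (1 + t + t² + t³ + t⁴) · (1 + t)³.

(1 - t² + t³) has coefficients 1,0,-1,1 for degrees 0…3.
(1 + t + t² + t³ + t⁴) has coefficients 1,1,1,1,1,0,0,0,0 for degrees 0…8.
Finally multiplying by (1 + t)³, the product of all factors after the first has coefficients 1,4,7,8,8,7,4,1,0 for degrees 0…8.
[t⁸] = 1·0 − 1·4 + 1·7 = 3.

3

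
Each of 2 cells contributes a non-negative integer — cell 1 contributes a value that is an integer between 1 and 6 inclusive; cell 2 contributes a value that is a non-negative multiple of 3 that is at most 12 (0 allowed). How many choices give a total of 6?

2

The generating function for the choices is (q + q^2 + q^3 + q^4 + q^5 + q^6)·(1 + q^3 + q^6 + q^9 + q^12); the count is [q^6].
(q + q^2 + q^3 + q^4 + q^5 + q^6) has coefficients 0,1,1,1,1,1,1 for degrees 0…6.
(1 + q^3 + q^6 + q^9 + q^12) has coefficients 1,0,0,1,0,0,1 for degrees 0…6.
[q^6] = 1·0 + 1·0 + 1·1 + 1·0 + 1·0 + 1·1 = 2.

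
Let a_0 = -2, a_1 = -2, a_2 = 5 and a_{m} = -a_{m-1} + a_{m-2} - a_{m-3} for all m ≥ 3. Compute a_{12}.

1532

The ordinary generating function has denominator 1 + x - x^2 + x^3.
Iterating the recurrence: a_0,…,a_{12} = -2, -2, 5, -5, 12, -22, 39, -73, 134, -246, 453, -833, 1532.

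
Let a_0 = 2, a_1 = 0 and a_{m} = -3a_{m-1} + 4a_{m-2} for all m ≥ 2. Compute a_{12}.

The ordinary generating function has denominator 1 + 3x - 4x^2.
Iterating the recurrence: a_0,…,a_{12} = 2, 0, 8, -24, 104, -408, 1640, -6552, 26216, -104856, 419432, -1677720, 6710888.

6710888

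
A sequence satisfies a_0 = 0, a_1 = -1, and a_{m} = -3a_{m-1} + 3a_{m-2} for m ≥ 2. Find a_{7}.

The ordinary generating function has denominator 1 + 3q - 3q^2.
Iterating the recurrence: a_0,…,a_{7} = 0, -1, 3, -12, 45, -171, 648, -2457.

-2457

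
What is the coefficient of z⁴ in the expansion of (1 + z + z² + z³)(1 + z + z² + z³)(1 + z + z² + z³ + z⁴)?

(1 + z + z² + z³) has coefficients 1,1,1,1 for degrees 0…3.
(1 + z + z² + z³) has coefficients 1,1,1,1,0 for degrees 0…4.
Finally multiplying by (1 + z + z² + z³ + z⁴), the product of all factors after the first has coefficients 1,2,3,4,4 for degrees 0…4.
[z⁴] = 1·4 + 1·4 + 1·3 + 1·2 = 13.

13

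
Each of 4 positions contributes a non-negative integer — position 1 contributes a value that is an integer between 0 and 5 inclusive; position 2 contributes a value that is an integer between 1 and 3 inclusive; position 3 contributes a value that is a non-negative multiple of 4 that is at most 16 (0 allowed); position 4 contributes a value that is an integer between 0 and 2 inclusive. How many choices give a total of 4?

The generating function for the choices is (1 + x + x^2 + x^3 + x^4 + x^5)·(x + x^2 + x^3)·(1 + x^4 + x^8 + x^12 + x^16)·(1 + x + x^2); the count is [x^4].
(1 + x + x^2 + x^3 + x^4 + x^5) has coefficients 1,1,1,1,1 for degrees 0…4.
(x + x^2 + x^3) has coefficients 0,1,1,1,0 for degrees 0…4.
Multiplying by (1 + x^4 + x^8 + x^12 + x^16) gives running coefficients 0,1,1,1,0 for degrees 0…4.
Finally multiplying by (1 + x + x^2), the product of all factors after the first has coefficients 0,1,2,3,2 for degrees 0…4.
[x^4] = 1·2 + 1·3 + 1·2 + 1·1 + 1·0 = 8.

8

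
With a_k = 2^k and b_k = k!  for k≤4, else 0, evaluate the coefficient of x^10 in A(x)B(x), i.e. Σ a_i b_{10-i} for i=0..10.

Write out a_i and b_{10-i} for i = 0,…,10 and sum the products.
Σ = 1·0 + 2·0 + 4·0 + 8·0 + 16·0 + 32·0 + 64·24 + 128·6 + 256·2 + 512·1 + 1024·1 = 4352.

4352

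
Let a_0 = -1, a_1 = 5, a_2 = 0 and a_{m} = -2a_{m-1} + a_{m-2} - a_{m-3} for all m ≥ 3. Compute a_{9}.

1704

The ordinary generating function has denominator 1 + 2t - t^2 + t^3.
Iterating the recurrence: a_0,…,a_{9} = -1, 5, 0, 6, -17, 40, -103, 263, -669, 1704.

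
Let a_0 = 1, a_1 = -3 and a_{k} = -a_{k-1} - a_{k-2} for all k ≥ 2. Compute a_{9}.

1

The ordinary generating function has denominator 1 + q + q^2.
Iterating the recurrence: a_0,…,a_{9} = 1, -3, 2, 1, -3, 2, 1, -3, 2, 1.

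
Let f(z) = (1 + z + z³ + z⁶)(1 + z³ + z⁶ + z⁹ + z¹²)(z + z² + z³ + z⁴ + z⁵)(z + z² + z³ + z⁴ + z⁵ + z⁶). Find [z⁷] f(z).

18

(1 + z + z³ + z⁶) has coefficients 1,1,0,1,0,0,1 for degrees 0…6.
(1 + z³ + z⁶ + z⁹ + z¹²) has coefficients 1,0,0,1,0,0,1,0 for degrees 0…7.
Multiplying by (z + z² + z³ + z⁴ + z⁵) gives running coefficients 0,1,1,1,2,2,1,2 for degrees 0…7.
Finally multiplying by (z + z² + z³ + z⁴ + z⁵ + z⁶), the product of all factors after the first has coefficients 0,0,1,2,3,5,7,8 for degrees 0…7.
[z⁷] = 1·8 + 1·7 + 1·3 + 1·0 = 18.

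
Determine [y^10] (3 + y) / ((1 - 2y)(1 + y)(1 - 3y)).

438089

Partial fractions give a closed form: a_n = (-14/3)·2^n + (1/6)·(-1)^n + (15/2)·3^n.
At n = 10: a_10 = 438089.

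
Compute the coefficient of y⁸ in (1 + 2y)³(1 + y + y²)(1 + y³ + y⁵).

(1 + 2y)³ has coefficients 1,6,12,8 for degrees 0…3.
(1 + y + y²) has coefficients 1,1,1,0,0,0,0,0,0 for degrees 0…8.
Finally multiplying by (1 + y³ + y⁵), the product of all factors after the first has coefficients 1,1,1,1,1,2,1,1,0 for degrees 0…8.
[y⁸] = 1·0 + 6·1 + 12·1 + 8·2 = 34.

34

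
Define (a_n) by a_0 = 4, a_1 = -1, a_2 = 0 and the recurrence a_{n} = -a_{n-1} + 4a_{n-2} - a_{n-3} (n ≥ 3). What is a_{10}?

The ordinary generating function has denominator 1 + q - 4q^2 + q^3.
Iterating the recurrence: a_0,…,a_{10} = 4, -1, 0, -8, 9, -41, 85, -258, 639, -1756, 4570.

4570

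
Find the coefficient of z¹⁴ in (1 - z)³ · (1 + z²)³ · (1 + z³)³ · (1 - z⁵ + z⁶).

(1 - z)³ has coefficients 1,-3,3,-1 for degrees 0…3.
(1 + z²)³ has coefficients 1,0,3,0,3,0,1,0,0,0,0,0,0,0,0 for degrees 0…14.
Multiplying by (1 + z³)³ gives running coefficients 1,0,3,3,3,9,4,9,9,4,9,3,3,3,0 for degrees 0…14.
Finally multiplying by (1 - z⁵ + z⁶), the product of all factors after the first has coefficients 1,0,3,3,3,8,5,6,9,4,3,8,-2,3,5 for degrees 0…14.
[z¹⁴] = 1·5 − 3·3 + 3·(-2) − 1·8 = -18.

-18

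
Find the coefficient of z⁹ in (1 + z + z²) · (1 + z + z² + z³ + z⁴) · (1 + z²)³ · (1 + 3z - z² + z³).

(1 + z + z²) has coefficients 1,1,1 for degrees 0…2.
(1 + z + z² + z³ + z⁴) has coefficients 1,1,1,1,1,0,0,0,0,0 for degrees 0…9.
Multiplying by (1 + z²)³ gives running coefficients 1,1,4,4,7,6,7,4,4,1 for degrees 0…9.
Finally multiplying by (1 + 3z - z² + z³), the product of all factors after the first has coefficients 1,4,6,16,16,27,22,26,15,16 for degrees 0…9.
[z⁹] = 1·16 + 1·15 + 1·26 = 57.

57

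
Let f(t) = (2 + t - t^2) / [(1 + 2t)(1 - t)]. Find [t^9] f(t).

-426

The denominator gives the recurrence a_n = −a_(n−1) + 2a_(n−2) for n ≥ 3; the numerator fixes a_0 = 2, a_1 = -1, a_2 = 4.
Iterating: 2, -1, 4, -6, 14, -26, 54, -106, 214, -426, so a_9 = -426.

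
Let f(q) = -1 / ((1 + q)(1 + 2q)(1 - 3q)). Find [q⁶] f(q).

The denominator gives the recurrence a_n = 7a_(n−2) + 6a_(n−3) for n ≥ 3; the numerator fixes a_0 = -1, a_1 = 0, a_2 = -7.
Iterating: -1, 0, -7, -6, -49, -84, -379, so a_6 = -379.

-379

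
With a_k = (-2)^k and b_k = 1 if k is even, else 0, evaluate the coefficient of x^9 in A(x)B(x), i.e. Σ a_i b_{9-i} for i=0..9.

-682

Write out a_i and b_{9-i} for i = 0,…,9 and sum the products.
Σ = 1·0 − 2·1 + 4·0 − 8·1 + 16·0 − 32·1 + 64·0 − 128·1 + 256·0 − 512·1 = -682.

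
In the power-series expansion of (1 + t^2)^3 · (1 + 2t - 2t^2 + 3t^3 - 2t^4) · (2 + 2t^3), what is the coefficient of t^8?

14

(1 + t^2)^3 has coefficients 1,0,3,0,3,0,1 for degrees 0…6.
(1 + 2t - 2t^2 + 3t^3 - 2t^4) has coefficients 1,2,-2,3,-2,0,0,0,0 for degrees 0…8.
Finally multiplying by (2 + 2t^3), the product of all factors after the first has coefficients 2,4,-4,8,0,-4,6,-4,0 for degrees 0…8.
[t^8] = 1·0 + 3·6 + 3·0 + 1·(-4) = 14.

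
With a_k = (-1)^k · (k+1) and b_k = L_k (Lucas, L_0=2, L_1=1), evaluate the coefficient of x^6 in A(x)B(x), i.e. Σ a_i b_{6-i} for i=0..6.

This is [x^6] in the product of the two ordinary generating functions.
Σ = 1·18 − 2·11 + 3·7 − 4·4 + 5·3 − 6·1 + 7·2 = 24.

24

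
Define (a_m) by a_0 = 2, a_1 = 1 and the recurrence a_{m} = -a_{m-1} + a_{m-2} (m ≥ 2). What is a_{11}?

-21

The ordinary generating function has denominator 1 + t - t^2.
Iterating the recurrence: a_0,…,a_{11} = 2, 1, 1, 0, 1, -1, 2, -3, 5, -8, 13, -21.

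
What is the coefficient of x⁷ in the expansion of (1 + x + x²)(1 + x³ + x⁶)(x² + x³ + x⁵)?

(1 + x + x²) has coefficients 1,1,1 for degrees 0…2.
(1 + x³ + x⁶) has coefficients 1,0,0,1,0,0,1,0 for degrees 0…7.
Finally multiplying by (x² + x³ + x⁵), the product of all factors after the first has coefficients 0,0,1,1,0,2,1,0 for degrees 0…7.
[x⁷] = 1·0 + 1·1 + 1·2 = 3.

3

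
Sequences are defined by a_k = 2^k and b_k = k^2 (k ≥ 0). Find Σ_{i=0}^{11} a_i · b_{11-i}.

Write out a_i and b_{11-i} for i = 0,…,11 and sum the products.
Σ = 1·121 + 2·100 + 4·81 + 8·64 + 16·49 + 32·36 + 64·25 + 128·16 + 256·9 + 512·4 + 1024·1 + 2048·0 = 12117.

12117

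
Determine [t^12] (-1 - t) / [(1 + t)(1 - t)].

-1

Partial fractions give a closed form: a_n = (-1)·1^n.
At n = 12: a_12 = -1.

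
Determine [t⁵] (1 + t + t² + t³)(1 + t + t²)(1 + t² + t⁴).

(1 + t + t² + t³) has coefficients 1,1,1,1 for degrees 0…3.
(1 + t + t²) has coefficients 1,1,1,0,0,0 for degrees 0…5.
Finally multiplying by (1 + t² + t⁴), the product of all factors after the first has coefficients 1,1,2,1,2,1 for degrees 0…5.
[t⁵] = 1·1 + 1·2 + 1·1 + 1·2 = 6.

6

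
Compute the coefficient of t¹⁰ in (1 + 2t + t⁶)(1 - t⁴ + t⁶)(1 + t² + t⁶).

-2

(1 + 2t + t⁶) has coefficients 1,2,0,0,0,0,1 for degrees 0…6.
(1 - t⁴ + t⁶) has coefficients 1,0,0,0,-1,0,1,0,0,0,0 for degrees 0…10.
Finally multiplying by (1 + t² + t⁶), the product of all factors after the first has coefficients 1,0,1,0,-1,0,1,0,1,0,-1 for degrees 0…10.
[t¹⁰] = 1·(-1) + 2·0 + 1·(-1) = -2.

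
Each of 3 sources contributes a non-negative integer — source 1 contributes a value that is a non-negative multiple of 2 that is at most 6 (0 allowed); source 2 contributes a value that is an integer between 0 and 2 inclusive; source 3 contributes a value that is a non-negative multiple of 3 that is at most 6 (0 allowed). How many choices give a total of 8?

The generating function for the choices is (1 + x^2 + x^4 + x^6)·(1 + x + x^2)·(1 + x^3 + x^6); the count is [x^8].
(1 + x^2 + x^4 + x^6) has coefficients 1,0,1,0,1,0,1 for degrees 0…6.
(1 + x + x^2) has coefficients 1,1,1,0,0,0,0,0,0 for degrees 0…8.
Finally multiplying by (1 + x^3 + x^6), the product of all factors after the first has coefficients 1,1,1,1,1,1,1,1,1 for degrees 0…8.
[x^8] = 1·1 + 1·1 + 1·1 + 1·1 = 4.

4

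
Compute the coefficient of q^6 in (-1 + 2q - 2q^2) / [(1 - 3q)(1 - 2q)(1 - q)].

-1695

The denominator gives the recurrence a_n = 6a_(n−1) − 11a_(n−2) + 6a_(n−3) for n ≥ 3; the numerator fixes a_0 = -1, a_1 = -4, a_2 = -15.
Iterating: -1, -4, -15, -52, -171, -544, -1695, so a_6 = -1695.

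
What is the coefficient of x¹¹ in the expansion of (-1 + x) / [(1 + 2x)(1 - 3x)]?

-69630

Partial fractions give a closed form: a_n = (-3/5)·(-2)^n + (-2/5)·3^n.
At n = 11: a_11 = -69630.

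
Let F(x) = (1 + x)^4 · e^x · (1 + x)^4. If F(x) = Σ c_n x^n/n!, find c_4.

3393

The EGF product rule gives c_4 = Σ_{k_1+k_2+k_3=4} C(4; k_1,k_2,k_3) · ∏ g_i(k_i), where (1+x)^4 gives the falling factorial (4)_k; e^x gives (1)^k; (1+x)^4 gives the falling factorial (4)_k.
g_1(k) for k = 0…4: 1, 4, 12, 24, 24.
g_2(k) for k = 0…4: 1, 1, 1, 1, 1.
g_3(k) for k = 0…4: 1, 4, 12, 24, 24.
First combine the last two factors: h(k) = Σ_j C(k,j)·g_2(j)·g_3(k−j) for k = 0…4: 1, 5, 21, 73, 209.
c_4 = Σ_k C(4,k)·g_1(k)·h(4−k) = 1·1·209 + 4·4·73 + 6·12·21 + 4·24·5 + 1·24·1 = 209 + 1168 + 1512 + 480 + 24 = 3393.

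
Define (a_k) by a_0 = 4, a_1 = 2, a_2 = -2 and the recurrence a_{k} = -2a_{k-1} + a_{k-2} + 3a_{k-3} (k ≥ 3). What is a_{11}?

1248

The ordinary generating function has denominator 1 + 2y - y^2 - 3y^3.
Iterating the recurrence: a_0,…,a_{11} = 4, 2, -2, 18, -32, 76, -130, 240, -382, 614, -890, 1248.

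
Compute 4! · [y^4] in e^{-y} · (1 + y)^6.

The EGF product rule gives c_4 = Σ_{k_1+k_2=4} C(4; k_1,k_2) · ∏ g_i(k_i), where e^{-y} gives (-1)^k; (1+y)^6 gives the falling factorial (6)_k.
g_1(k) for k = 0…4: 1, -1, 1, -1, 1.
g_2(k) for k = 0…4: 1, 6, 30, 120, 360.
c_4 = Σ_k C(4,k)·g_1(k)·g_2(4−k) = 1·1·360 + 4·(-1)·120 + 6·1·30 + 4·(-1)·6 + 1·1·1 = 360 − 480 + 180 − 24 + 1 = 37.

37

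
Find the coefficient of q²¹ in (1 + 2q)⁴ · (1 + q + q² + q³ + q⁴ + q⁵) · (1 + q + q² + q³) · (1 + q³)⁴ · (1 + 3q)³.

(1 + 2q)⁴ has coefficients 1,8,24,32,16 for degrees 0…4.
(1 + q + q² + q³ + q⁴ + q⁵) has coefficients 1,1,1,1,1,1,0,0,0,0,0,0,0,0,0,0,0,0,0,0,0,0 for degrees 0…21.
Multiplying by (1 + q + q² + q³) gives running coefficients 1,2,3,4,4,4,3,2,1,0,0,0,0,0,0,0,0,0,0,0,0,0 for degrees 0…21.
Multiplying by (1 + q³)⁴ gives running coefficients 1,2,3,8,12,16,25,30,35,40,40,40,35,30,25,16,12,8,3,2,1,0 for degrees 0…21.
Finally multiplying by (1 + 3q)³, the product of all factors after the first has coefficients 1,11,48,116,219,421,709,1011,1412,1840,2155,2425,2555,2505,2320,1996,1641,1223,831,569,316,144 for degrees 0…21.
[q²¹] = 1·144 + 8·316 + 24·569 + 32·831 + 16·1223 = 62488.

62488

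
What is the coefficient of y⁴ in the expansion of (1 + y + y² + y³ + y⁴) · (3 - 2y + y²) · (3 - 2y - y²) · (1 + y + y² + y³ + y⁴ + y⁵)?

8

(1 + y + y² + y³ + y⁴) has coefficients 1,1,1,1,1 for degrees 0…4.
(3 - 2y + y²) has coefficients 3,-2,1,0,0 for degrees 0…4.
Multiplying by (3 - 2y - y²) gives running coefficients 9,-12,4,0,-1 for degrees 0…4.
Finally multiplying by (1 + y + y² + y³ + y⁴ + y⁵), the product of all factors after the first has coefficients 9,-3,1,1,0 for degrees 0…4.
[y⁴] = 1·0 + 1·1 + 1·1 + 1·(-3) + 1·9 = 8.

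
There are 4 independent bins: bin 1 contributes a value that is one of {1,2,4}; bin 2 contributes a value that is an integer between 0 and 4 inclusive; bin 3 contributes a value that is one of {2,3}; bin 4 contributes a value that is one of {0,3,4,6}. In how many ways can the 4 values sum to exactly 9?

13

The generating function for the choices is (q + q^2 + q^4)·(1 + q + q^2 + q^3 + q^4)·(q^2 + q^3)·(1 + q^3 + q^4 + q^6); the count is [q^9].
(q + q^2 + q^4) has coefficients 0,1,1,0,1 for degrees 0…4.
(1 + q + q^2 + q^3 + q^4) has coefficients 1,1,1,1,1,0,0,0,0,0 for degrees 0…9.
Multiplying by (q^2 + q^3) gives running coefficients 0,0,1,2,2,2,2,1,0,0 for degrees 0…9.
Finally multiplying by (1 + q^3 + q^4 + q^6), the product of all factors after the first has coefficients 0,0,1,2,2,3,5,5,5,6 for degrees 0…9.
[q^9] = 1·5 + 1·5 + 1·3 = 13.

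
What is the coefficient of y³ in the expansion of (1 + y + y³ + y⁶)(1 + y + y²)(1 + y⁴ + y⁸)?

2

(1 + y + y³ + y⁶) has coefficients 1,1,0,1 for degrees 0…3.
(1 + y + y²) has coefficients 1,1,1,0 for degrees 0…3.
Finally multiplying by (1 + y⁴ + y⁸), the product of all factors after the first has coefficients 1,1,1,0 for degrees 0…3.
[y³] = 1·0 + 1·1 + 1·1 = 2.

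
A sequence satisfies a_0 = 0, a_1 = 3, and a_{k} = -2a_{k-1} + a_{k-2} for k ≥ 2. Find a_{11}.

17223

The ordinary generating function has denominator 1 + 2z - z^2.
Iterating the recurrence: a_0,…,a_{11} = 0, 3, -6, 15, -36, 87, -210, 507, -1224, 2955, -7134, 17223.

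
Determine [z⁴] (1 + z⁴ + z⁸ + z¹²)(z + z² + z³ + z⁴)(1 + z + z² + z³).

(1 + z⁴ + z⁸ + z¹²) has coefficients 1,0,0,0,1 for degrees 0…4.
(z + z² + z³ + z⁴) has coefficients 0,1,1,1,1 for degrees 0…4.
Finally multiplying by (1 + z + z² + z³), the product of all factors after the first has coefficients 0,1,2,3,4 for degrees 0…4.
[z⁴] = 1·4 + 1·0 = 4.

4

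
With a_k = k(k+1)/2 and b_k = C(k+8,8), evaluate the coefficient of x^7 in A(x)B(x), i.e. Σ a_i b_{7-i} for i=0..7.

Write out a_i and b_{7-i} for i = 0,…,7 and sum the products.
Σ = 0·6435 + 1·3003 + 3·1287 + 6·495 + 10·165 + 15·45 + 21·9 + 28·1 = 12376.

12376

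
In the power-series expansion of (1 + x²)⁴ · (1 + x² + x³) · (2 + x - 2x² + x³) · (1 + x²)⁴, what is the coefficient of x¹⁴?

30

(1 + x²)⁴ has coefficients 1,0,4,0,6,0,4,0,1 for degrees 0…8.
(1 + x² + x³) has coefficients 1,0,1,1,0,0,0,0,0,0,0,0,0,0,0 for degrees 0…14.
Multiplying by (2 + x - 2x² + x³) gives running coefficients 2,1,0,4,-1,-1,1,0,0,0,0,0,0,0,0 for degrees 0…14.
Finally multiplying by (1 + x²)⁴, the product of all factors after the first has coefficients 2,1,8,8,11,21,5,24,0,11,2,0,3,-1,1 for degrees 0…14.
[x¹⁴] = 1·1 + 4·3 + 6·2 + 4·0 + 1·5 = 30.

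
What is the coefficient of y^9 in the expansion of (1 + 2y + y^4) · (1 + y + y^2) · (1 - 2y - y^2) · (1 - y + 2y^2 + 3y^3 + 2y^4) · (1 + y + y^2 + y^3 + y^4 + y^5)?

-142

(1 + 2y + y^4) has coefficients 1,2,0,0,1 for degrees 0…4.
(1 + y + y^2) has coefficients 1,1,1,0,0,0,0,0,0,0 for degrees 0…9.
Multiplying by (1 - 2y - y^2) gives running coefficients 1,-1,-2,-3,-1,0,0,0,0,0 for degrees 0…9.
Multiplying by (1 - y + 2y^2 + 3y^3 + 2y^4) gives running coefficients 1,-2,1,0,-3,-13,-15,-9,-2,0 for degrees 0…9.
Finally multiplying by (1 + y + y^2 + y^3 + y^4 + y^5), the product of all factors after the first has coefficients 1,-1,0,0,-3,-16,-32,-39,-42,-42 for degrees 0…9.
[y^9] = 1·(-42) + 2·(-42) + 1·(-16) = -142.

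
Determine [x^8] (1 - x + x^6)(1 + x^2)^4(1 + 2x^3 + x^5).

-11

(1 - x + x^6) has coefficients 1,-1,0,0,0,0,1 for degrees 0…6.
(1 + x^2)^4 has coefficients 1,0,4,0,6,0,4,0,1 for degrees 0…8.
Finally multiplying by (1 + 2x^3 + x^5), the product of all factors after the first has coefficients 1,0,4,2,6,9,4,16,1 for degrees 0…8.
[x^8] = 1·1 − 1·16 + 1·4 = -11.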